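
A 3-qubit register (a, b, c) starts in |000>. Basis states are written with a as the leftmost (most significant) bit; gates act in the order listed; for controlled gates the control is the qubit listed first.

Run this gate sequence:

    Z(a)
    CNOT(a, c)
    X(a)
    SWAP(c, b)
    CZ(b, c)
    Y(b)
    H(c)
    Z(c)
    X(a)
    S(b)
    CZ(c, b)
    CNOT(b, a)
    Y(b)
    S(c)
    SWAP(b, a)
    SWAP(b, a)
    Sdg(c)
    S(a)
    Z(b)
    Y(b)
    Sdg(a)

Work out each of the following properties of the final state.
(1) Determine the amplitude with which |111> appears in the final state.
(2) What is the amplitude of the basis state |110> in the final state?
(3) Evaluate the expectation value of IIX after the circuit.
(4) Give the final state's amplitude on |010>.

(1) The final state's coefficient on |111> equals -sqrt(2)/2. Key observation: the block from step 14 through step 17 cancels to the identity and can be dropped.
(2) The amplitude on |110> is -sqrt(2)/2.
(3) In the final state, IIX has expectation 1.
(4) |010> carries amplitude 0 in the final state.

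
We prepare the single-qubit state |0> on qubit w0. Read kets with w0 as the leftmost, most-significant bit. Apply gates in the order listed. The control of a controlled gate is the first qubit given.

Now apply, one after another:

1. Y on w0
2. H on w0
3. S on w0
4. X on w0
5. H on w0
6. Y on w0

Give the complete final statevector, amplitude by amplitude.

The resulting statevector has amplitude -1/2 - I/2 on |0>, -1/2 + I/2 on |1>.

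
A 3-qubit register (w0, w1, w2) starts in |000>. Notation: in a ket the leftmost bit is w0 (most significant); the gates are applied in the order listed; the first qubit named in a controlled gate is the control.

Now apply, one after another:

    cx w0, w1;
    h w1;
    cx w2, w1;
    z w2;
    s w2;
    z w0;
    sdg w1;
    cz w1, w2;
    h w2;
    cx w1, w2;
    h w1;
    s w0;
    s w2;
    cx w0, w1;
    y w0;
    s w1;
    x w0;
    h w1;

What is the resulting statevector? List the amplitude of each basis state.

The final amplitudes are 1/2 + I/2 on |010>, -1/2 + I/2 on |011>, and 0 on every other basis state.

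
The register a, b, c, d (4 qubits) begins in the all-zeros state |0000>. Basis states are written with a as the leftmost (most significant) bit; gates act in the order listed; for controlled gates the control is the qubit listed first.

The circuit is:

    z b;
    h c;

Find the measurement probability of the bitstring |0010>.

The probability of measuring |0010> is 1/2.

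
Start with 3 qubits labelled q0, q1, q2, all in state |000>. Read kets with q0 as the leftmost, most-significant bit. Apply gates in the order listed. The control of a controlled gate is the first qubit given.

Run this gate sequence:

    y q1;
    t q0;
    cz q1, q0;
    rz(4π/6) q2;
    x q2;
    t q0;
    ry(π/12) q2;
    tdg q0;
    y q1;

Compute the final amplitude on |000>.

The amplitude on |000> is (-sqrt(6 - 3*sqrt(2))/4 + sqrt(sqrt(2) + 2)/4)*exp(2*I*pi/3).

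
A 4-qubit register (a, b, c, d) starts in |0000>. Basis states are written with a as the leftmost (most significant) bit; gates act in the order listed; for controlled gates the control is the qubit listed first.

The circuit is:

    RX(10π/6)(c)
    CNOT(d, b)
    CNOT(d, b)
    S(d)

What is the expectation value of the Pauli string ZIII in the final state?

In the final state, ZIII has expectation 1. Key observation: the block from step 2 through step 3 cancels to the identity and can be dropped.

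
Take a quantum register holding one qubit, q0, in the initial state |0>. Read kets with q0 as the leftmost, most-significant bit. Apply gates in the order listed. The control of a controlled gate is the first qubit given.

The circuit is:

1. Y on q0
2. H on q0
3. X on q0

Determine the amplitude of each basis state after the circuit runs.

The final amplitudes are -sqrt(2)*I/2 on |0>, sqrt(2)*I/2 on |1>.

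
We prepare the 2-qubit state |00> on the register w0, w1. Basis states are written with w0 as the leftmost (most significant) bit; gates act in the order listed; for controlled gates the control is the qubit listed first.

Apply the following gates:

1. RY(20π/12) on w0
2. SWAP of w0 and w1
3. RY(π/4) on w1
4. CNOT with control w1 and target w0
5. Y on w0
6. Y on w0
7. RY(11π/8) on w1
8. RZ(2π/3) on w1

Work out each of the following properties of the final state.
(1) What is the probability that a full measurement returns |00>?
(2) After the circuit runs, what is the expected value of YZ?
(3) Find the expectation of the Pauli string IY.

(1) Outcome |00> occurs with probability sqrt(2)*cos(5*pi/16)**2/8 + sqrt(3)*sqrt(1/2 - sqrt(2)/4)*sqrt(sqrt(2)/4 + 1/2)*cos(5*pi/16)**2/2 + cos(5*pi/16)**2/2.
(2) The expectation value of YZ is 0.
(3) The expectation value of IY is sqrt(3)*I*sqrt(1/2 - sqrt(2)/4)*sqrt(sqrt(2)/4 + 1/2)*exp(2*I*pi/3)*sin(5*pi/16)*cos(5*pi/16) + sqrt(2)*I*exp(2*I*pi/3)*sin(5*pi/16)*cos(5*pi/16)/4 - sqrt(2)*I*exp(-2*I*pi/3)*sin(5*pi/16)*cos(5*pi/16)/4 - sqrt(3)*I*sqrt(1/2 - sqrt(2)/4)*sqrt(sqrt(2)/4 + 1/2)*exp(-2*I*pi/3)*sin(5*pi/16)*cos(5*pi/16).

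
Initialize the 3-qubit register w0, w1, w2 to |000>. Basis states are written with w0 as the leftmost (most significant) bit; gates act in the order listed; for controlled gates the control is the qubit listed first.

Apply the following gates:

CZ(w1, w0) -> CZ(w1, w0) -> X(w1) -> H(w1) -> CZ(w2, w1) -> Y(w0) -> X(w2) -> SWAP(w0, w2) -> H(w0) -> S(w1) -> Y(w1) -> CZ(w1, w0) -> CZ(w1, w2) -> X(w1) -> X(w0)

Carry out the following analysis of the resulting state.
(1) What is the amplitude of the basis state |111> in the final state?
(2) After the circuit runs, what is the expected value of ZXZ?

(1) The amplitude on |111> is -I/2.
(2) The observable ZXZ averages to 0.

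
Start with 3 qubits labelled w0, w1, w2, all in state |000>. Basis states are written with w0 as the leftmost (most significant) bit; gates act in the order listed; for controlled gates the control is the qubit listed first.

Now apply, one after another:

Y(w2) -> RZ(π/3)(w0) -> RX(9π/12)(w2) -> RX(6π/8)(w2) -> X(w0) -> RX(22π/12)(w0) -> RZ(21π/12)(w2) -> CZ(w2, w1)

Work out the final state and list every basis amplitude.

The resulting statevector has amplitude sqrt(2)*I*sqrt(1/2 - sqrt(2)/4)*sqrt(sqrt(2)/4 + 1/2)*exp(23*I*pi/24)/2 - sqrt(6)*I*sqrt(1/2 - sqrt(2)/4)*sqrt(sqrt(2)/4 + 1/2)*exp(23*I*pi/24)/2 on |000>, -sqrt(3)*exp(17*I*pi/24)/4 + exp(17*I*pi/24)/4 on |001>, 0 on |010>, 0 on |011>, -sqrt(6)*sqrt(1/2 - sqrt(2)/4)*sqrt(sqrt(2)/4 + 1/2)*exp(23*I*pi/24)/2 - sqrt(2)*sqrt(1/2 - sqrt(2)/4)*sqrt(sqrt(2)/4 + 1/2)*exp(23*I*pi/24)/2 on |100>, (-sqrt(3) - 1)*exp(5*I*pi/24)/4 on |101>, 0 on |110>, 0 on |111>.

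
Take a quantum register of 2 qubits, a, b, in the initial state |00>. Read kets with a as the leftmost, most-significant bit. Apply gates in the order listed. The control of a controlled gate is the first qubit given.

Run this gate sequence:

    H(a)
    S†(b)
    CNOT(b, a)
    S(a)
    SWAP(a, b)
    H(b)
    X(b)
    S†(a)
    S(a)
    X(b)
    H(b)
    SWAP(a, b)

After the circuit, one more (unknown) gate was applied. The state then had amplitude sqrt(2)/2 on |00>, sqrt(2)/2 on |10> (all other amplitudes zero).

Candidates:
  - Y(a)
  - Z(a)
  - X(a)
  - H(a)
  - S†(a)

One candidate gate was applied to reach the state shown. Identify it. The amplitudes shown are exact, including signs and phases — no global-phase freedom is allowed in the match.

It was S†(a) that produced the state shown. Key observation: gates 5-12 undo each other exactly, leaving only the rest of the circuit to track.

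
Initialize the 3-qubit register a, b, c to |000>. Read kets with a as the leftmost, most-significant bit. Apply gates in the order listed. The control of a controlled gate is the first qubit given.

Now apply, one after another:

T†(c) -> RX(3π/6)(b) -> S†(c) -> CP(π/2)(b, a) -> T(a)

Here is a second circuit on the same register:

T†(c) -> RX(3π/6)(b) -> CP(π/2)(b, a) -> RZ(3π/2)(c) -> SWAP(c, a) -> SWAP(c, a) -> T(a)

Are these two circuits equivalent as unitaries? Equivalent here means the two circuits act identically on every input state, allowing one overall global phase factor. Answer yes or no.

Yes, they are equivalent — the unitaries differ by at most a global phase.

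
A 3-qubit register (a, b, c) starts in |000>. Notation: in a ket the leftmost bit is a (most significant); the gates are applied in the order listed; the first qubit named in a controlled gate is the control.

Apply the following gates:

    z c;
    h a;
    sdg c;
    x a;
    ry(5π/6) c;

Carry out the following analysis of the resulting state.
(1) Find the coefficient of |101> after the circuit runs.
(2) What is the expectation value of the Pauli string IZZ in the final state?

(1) |101> carries amplitude 1/4 + sqrt(3)/4 in the final state.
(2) In the final state, IZZ has expectation -sqrt(3)/2.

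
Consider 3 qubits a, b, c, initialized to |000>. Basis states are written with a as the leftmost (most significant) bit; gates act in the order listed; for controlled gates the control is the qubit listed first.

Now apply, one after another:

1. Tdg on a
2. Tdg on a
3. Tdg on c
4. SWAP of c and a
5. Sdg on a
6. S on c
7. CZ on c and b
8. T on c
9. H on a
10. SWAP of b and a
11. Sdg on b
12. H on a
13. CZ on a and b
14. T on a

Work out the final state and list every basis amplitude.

After the circuit, the state carries amplitude 1/2 on |000>, 0 on |001>, -I/2 on |010>, 0 on |011>, exp(I*pi/4)/2 on |100>, 0 on |101>, exp(3*I*pi/4)/2 on |110>, 0 on |111>.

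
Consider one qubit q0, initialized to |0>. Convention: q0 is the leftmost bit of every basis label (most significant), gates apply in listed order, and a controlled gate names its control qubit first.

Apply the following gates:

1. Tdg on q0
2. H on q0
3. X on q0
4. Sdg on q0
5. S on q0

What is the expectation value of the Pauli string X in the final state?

The expectation value of X is 1.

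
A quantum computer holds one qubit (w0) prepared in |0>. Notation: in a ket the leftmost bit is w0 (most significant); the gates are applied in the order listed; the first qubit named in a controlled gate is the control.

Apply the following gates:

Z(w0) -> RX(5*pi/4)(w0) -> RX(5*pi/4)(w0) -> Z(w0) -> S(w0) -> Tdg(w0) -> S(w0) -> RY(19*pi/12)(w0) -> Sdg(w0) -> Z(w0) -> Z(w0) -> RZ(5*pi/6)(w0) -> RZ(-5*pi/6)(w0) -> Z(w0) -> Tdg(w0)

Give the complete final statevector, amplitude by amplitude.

The final amplitudes are sqrt(12 - 6*sqrt(2))/8 + sqrt(2*sqrt(2) + 4)/8 - sqrt(6 - 3*sqrt(2))*exp(I*pi/4)/4 - sqrt(2*sqrt(2) + 4)*exp(I*pi/4)/8 - sqrt(12 - 6*sqrt(2))*exp(I*pi/4)/8 + sqrt(sqrt(2) + 2)*exp(I*pi/4)/4 on |0>, -I*sqrt(3*sqrt(2) + 6)/4 - sqrt(6*sqrt(2) + 12)*exp(I*pi/4)/8 - I*sqrt(2 - sqrt(2))/4 - I*sqrt(4 - 2*sqrt(2))/8 + sqrt(4 - 2*sqrt(2))*exp(I*pi/4)/8 + I*sqrt(6*sqrt(2) + 12)/8 on |1>. Key observation: the block from step 11 through step 14 cancels to the identity and can be dropped.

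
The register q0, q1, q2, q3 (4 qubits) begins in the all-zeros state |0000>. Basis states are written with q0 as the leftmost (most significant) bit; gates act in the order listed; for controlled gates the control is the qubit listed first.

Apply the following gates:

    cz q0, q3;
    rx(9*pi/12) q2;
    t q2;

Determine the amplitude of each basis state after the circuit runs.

After the circuit, the state carries amplitude sqrt(2 - sqrt(2))/2 on |0000>, -sqrt(sqrt(2) + 2)*exp(3*I*pi/4)/2 on |0010>, and 0 on every other basis state.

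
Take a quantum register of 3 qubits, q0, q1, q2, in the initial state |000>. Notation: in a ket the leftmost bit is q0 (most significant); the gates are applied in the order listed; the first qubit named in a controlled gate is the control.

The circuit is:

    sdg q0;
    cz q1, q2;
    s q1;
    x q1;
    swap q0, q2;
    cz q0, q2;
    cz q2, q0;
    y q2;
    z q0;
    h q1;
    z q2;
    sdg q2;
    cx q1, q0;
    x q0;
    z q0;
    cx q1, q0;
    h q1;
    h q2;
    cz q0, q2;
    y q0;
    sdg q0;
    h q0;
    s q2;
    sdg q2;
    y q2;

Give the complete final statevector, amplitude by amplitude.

The final amplitudes are -1/2 on |000>, 1/2 on |001>, 0 on |010>, 0 on |011>, -1/2 on |100>, 1/2 on |101>, 0 on |110>, 0 on |111>. Key observation: gates 23-24 undo each other exactly, leaving only the rest of the circuit to track.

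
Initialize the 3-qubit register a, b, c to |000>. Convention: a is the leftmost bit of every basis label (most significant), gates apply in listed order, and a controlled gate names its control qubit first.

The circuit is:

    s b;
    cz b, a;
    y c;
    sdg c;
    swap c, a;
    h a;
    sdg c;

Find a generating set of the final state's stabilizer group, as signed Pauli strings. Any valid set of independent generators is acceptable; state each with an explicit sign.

The stabilizer group can be generated by -XII, +IZI, +IIZ, among other valid generating sets.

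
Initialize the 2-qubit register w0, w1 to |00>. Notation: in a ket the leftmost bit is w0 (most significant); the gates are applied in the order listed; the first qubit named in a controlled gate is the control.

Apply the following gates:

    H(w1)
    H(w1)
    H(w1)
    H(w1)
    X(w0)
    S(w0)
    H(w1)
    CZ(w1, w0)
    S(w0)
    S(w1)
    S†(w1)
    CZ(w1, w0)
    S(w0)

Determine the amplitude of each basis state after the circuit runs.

The resulting statevector has amplitude 0 on |00>, 0 on |01>, -sqrt(2)*I/2 on |10>, -sqrt(2)*I/2 on |11>.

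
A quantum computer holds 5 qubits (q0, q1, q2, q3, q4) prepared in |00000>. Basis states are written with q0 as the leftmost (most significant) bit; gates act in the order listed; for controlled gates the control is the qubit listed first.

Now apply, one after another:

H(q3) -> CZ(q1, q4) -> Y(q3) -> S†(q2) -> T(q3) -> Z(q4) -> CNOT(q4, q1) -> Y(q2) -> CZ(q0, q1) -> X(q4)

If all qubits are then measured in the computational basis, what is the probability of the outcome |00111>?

A full measurement returns |00111> with probability 1/2.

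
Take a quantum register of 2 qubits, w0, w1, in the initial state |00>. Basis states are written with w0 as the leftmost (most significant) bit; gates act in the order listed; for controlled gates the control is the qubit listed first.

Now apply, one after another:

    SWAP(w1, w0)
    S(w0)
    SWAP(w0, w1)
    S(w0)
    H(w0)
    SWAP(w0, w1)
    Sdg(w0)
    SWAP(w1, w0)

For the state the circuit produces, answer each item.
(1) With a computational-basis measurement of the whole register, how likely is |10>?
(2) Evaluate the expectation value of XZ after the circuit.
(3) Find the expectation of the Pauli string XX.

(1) Outcome |10> occurs with probability 1/2.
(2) The expectation value of XZ is 1.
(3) The observable XX averages to 0.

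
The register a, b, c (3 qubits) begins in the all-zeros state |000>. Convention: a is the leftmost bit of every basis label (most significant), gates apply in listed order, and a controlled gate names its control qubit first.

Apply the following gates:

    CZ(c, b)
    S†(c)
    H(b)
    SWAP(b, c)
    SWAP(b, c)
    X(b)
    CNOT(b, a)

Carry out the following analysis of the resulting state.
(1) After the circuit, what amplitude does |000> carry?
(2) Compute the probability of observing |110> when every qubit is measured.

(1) |000> carries amplitude sqrt(2)/2 in the final state. Key observation: gates 4-5 undo each other exactly, leaving only the rest of the circuit to track.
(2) Outcome |110> occurs with probability 1/2.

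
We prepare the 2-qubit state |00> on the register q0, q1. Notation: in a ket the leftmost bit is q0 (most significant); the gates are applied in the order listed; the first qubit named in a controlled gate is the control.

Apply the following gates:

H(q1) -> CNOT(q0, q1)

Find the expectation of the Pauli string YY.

In the final state, YY has expectation 0.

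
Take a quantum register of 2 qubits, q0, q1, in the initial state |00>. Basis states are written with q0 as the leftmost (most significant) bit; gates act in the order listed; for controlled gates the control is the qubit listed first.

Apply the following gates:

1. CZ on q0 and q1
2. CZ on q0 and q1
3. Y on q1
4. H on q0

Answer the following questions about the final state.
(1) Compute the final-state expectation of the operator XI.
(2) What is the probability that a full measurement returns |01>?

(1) In the final state, XI has expectation 1. Key observation: the block from step 1 through step 2 cancels to the identity and can be dropped.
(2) Outcome |01> occurs with probability 1/2.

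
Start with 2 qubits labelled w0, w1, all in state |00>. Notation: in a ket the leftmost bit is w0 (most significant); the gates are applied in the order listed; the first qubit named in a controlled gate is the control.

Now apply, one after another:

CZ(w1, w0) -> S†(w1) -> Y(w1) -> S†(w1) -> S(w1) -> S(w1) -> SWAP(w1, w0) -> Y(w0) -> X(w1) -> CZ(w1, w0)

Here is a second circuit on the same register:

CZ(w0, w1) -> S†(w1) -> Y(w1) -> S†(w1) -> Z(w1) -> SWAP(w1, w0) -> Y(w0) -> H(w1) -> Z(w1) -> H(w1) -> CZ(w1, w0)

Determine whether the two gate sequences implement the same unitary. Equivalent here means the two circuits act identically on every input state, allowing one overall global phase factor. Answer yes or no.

Yes, they are equivalent — the unitaries differ by at most a global phase.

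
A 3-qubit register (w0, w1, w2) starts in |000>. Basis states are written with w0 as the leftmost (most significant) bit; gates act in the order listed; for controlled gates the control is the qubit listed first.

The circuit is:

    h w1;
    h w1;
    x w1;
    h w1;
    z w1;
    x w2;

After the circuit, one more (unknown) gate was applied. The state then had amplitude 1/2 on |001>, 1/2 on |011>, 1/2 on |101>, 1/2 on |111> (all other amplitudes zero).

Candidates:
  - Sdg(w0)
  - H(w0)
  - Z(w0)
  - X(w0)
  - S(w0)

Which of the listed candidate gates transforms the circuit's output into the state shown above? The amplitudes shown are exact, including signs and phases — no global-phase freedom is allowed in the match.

It was H(w0) that produced the state shown. Key observation: gates 2-5 undo each other exactly, leaving only the rest of the circuit to track.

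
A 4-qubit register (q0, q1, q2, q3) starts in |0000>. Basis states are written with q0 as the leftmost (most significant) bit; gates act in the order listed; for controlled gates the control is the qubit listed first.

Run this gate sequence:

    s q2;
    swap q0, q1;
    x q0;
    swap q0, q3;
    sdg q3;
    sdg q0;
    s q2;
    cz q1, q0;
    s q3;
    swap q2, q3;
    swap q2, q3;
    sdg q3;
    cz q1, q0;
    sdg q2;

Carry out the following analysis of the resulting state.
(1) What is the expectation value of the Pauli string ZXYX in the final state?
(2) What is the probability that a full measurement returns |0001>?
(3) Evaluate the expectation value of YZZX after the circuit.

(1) The expectation value of ZXYX is 0. Key observation: steps 7-14 multiply out to the identity, so the circuit reduces to the remaining gates.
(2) The probability of measuring |0001> is 1.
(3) The observable YZZX averages to 0.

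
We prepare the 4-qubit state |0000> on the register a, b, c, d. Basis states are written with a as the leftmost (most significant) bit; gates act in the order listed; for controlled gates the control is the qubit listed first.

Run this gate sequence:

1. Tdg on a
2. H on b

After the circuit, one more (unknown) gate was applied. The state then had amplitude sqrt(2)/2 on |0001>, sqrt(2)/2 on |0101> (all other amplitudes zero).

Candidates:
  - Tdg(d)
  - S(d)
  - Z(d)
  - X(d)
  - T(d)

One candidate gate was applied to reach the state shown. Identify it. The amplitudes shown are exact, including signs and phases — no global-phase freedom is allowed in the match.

The unique candidate consistent with the amplitudes is X(d).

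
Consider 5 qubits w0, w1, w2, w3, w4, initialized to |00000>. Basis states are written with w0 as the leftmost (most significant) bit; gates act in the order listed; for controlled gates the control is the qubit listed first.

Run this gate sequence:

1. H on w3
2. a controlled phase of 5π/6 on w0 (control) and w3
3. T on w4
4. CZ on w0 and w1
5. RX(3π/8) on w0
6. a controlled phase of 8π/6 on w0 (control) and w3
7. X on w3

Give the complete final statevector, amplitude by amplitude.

The resulting statevector has amplitude sqrt(2)*cos(3*pi/16)/2 on |00000>, sqrt(2)*cos(3*pi/16)/2 on |00010>, sqrt(2)*exp(5*I*pi/6)*sin(3*pi/16)/2 on |10000>, -sqrt(2)*I*sin(3*pi/16)/2 on |10010>, and 0 on every other basis state.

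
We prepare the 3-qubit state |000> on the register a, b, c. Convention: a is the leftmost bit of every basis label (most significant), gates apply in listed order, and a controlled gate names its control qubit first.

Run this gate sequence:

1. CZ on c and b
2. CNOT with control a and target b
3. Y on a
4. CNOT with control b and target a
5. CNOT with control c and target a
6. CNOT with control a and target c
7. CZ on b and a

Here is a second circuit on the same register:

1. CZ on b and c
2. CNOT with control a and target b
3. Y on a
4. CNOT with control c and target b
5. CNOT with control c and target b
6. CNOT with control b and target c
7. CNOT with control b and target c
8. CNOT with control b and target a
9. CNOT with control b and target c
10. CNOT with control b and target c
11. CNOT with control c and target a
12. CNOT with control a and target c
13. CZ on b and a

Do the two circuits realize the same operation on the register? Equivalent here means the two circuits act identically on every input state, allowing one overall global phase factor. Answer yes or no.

Yes: on every input state the two circuits agree up to one overall phase factor.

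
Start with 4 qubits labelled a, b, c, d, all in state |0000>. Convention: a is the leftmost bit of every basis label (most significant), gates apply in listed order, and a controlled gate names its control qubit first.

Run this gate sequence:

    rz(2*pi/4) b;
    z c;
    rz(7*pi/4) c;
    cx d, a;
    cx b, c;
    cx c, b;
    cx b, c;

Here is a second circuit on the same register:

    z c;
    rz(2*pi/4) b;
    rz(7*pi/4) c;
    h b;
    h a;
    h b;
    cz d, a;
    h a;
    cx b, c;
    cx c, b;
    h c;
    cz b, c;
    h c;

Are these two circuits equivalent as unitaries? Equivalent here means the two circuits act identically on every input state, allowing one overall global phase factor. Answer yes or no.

Yes — the two circuits implement the same unitary up to a global phase.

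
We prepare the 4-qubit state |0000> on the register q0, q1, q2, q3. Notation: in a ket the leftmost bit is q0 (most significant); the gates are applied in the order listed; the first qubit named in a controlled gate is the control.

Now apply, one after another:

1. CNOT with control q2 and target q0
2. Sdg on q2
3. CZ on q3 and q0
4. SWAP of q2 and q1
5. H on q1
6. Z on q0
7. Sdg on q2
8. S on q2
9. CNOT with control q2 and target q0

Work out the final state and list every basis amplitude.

The resulting statevector has amplitude sqrt(2)/2 on |0000>, sqrt(2)/2 on |0100>, and 0 on every other basis state.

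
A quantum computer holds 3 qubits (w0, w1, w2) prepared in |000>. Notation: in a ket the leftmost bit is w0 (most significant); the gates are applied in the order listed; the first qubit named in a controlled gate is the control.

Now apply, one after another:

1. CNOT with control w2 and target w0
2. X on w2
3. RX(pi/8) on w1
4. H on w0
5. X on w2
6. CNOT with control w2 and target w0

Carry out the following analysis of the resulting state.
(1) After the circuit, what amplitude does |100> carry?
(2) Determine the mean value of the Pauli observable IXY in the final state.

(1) |100> carries amplitude sqrt(2)*cos(pi/16)/2 in the final state.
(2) The expectation value of IXY is 0.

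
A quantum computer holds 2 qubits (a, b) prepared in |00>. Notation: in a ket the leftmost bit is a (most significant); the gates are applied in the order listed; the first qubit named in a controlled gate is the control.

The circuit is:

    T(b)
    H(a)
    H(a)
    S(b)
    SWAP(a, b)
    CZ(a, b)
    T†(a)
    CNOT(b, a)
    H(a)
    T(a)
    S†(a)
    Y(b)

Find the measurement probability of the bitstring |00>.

Outcome |00> occurs with probability 0. Key observation: gates 2-3 undo each other exactly, leaving only the rest of the circuit to track.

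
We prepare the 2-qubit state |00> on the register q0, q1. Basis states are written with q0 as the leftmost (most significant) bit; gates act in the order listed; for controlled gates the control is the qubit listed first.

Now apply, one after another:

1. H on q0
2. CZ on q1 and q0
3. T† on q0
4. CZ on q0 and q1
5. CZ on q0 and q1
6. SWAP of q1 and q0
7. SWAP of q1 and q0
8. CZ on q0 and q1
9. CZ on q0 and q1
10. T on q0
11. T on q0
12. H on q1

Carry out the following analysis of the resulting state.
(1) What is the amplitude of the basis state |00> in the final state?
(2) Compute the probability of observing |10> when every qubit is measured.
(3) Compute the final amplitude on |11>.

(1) The final state's coefficient on |00> equals 1/2. Key observation: the block from step 3 through step 10 cancels to the identity and can be dropped.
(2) Outcome |10> occurs with probability 1/4.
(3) |11> carries amplitude exp(I*pi/4)/2 in the final state.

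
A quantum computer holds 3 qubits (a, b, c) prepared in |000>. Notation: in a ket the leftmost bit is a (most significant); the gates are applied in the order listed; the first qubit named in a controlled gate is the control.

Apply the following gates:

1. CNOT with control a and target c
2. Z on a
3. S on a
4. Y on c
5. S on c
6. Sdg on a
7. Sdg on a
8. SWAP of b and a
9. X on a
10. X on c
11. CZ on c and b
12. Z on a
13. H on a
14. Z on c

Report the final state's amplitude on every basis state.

After the circuit, the state carries amplitude sqrt(2)/2 on |000>, -sqrt(2)/2 on |100>, and 0 on every other basis state.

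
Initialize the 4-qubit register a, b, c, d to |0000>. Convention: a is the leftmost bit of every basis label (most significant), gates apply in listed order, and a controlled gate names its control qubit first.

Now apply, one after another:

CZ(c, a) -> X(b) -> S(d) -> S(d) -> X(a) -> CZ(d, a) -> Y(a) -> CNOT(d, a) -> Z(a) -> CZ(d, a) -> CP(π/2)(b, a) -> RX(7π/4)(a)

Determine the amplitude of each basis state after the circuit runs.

The resulting statevector has amplitude I*sqrt(sqrt(2) + 2)/2 on |0100>, -sqrt(2 - sqrt(2))/2 on |1100>, and 0 on every other basis state.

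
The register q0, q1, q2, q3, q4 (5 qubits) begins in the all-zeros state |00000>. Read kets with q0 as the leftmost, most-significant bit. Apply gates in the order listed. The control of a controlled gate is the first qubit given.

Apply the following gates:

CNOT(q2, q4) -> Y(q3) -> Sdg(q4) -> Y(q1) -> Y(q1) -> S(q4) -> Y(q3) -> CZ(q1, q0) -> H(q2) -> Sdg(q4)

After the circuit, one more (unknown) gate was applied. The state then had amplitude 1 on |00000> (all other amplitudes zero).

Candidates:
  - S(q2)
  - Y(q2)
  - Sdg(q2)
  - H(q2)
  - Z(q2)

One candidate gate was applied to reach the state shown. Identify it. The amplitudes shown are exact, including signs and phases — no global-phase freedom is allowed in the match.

It was H(q2) that produced the state shown. Key observation: gates 2-7 undo each other exactly, leaving only the rest of the circuit to track.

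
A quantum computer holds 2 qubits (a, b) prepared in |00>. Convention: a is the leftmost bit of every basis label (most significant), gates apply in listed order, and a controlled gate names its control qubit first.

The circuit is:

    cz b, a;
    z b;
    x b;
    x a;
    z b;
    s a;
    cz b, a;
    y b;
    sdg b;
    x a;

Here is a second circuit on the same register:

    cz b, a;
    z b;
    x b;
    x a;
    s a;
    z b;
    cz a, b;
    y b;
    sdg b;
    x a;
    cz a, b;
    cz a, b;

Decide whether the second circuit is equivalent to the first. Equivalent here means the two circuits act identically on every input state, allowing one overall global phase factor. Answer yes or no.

Yes — the two circuits implement the same unitary up to a global phase.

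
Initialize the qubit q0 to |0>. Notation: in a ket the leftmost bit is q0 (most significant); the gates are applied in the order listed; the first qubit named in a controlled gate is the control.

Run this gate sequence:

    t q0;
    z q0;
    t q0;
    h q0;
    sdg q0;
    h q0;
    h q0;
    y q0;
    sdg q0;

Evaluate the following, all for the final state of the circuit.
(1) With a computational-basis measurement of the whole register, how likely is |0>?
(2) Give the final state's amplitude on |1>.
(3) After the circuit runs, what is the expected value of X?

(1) The probability of measuring |0> is 1/2.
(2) The amplitude on |1> is sqrt(2)/2.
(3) The expectation value of X is -1.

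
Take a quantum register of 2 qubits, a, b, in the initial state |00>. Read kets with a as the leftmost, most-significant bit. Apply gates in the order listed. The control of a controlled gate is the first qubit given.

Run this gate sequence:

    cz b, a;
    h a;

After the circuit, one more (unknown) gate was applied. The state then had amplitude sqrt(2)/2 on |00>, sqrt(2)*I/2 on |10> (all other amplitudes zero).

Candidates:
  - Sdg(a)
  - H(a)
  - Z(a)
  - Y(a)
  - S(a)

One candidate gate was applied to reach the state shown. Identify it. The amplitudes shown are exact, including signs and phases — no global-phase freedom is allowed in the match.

The unique candidate consistent with the amplitudes is S(a).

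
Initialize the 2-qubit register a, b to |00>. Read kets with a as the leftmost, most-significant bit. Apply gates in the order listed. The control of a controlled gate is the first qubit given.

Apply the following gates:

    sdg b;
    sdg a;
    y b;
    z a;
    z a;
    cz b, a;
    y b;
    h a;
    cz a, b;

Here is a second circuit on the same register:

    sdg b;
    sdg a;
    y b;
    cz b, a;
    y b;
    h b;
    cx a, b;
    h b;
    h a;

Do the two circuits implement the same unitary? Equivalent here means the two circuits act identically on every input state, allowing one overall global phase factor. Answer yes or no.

No: there is an input state on which the two circuits produce genuinely different outputs (not merely differing by a phase).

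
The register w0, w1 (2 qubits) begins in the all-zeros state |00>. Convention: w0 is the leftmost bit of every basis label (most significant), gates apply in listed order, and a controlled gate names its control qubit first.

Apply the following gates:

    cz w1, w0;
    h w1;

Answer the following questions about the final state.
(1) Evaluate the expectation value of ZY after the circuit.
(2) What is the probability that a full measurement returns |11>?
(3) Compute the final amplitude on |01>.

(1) In the final state, ZY has expectation 0.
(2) The probability of measuring |11> is 0.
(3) |01> carries amplitude sqrt(2)/2 in the final state.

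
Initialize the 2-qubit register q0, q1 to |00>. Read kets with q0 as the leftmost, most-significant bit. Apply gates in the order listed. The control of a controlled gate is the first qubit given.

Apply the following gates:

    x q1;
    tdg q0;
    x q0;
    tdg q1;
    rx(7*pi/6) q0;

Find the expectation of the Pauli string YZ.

The expectation value of YZ is 1/2.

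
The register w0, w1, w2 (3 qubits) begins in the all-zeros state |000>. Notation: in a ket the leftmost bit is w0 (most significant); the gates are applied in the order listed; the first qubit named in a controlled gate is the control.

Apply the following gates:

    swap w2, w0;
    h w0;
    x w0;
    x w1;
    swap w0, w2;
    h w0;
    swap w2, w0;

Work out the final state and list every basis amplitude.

After the circuit, the state carries amplitude 0 on |000>, 0 on |001>, 1/2 on |010>, 1/2 on |011>, 0 on |100>, 0 on |101>, 1/2 on |110>, 1/2 on |111>.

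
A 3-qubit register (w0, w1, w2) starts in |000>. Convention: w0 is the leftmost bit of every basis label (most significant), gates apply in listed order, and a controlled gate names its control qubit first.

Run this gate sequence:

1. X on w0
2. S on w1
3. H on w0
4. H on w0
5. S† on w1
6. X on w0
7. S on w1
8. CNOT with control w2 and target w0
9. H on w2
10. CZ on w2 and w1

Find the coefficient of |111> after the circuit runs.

The amplitude on |111> is 0. Key observation: the block from step 1 through step 6 cancels to the identity and can be dropped.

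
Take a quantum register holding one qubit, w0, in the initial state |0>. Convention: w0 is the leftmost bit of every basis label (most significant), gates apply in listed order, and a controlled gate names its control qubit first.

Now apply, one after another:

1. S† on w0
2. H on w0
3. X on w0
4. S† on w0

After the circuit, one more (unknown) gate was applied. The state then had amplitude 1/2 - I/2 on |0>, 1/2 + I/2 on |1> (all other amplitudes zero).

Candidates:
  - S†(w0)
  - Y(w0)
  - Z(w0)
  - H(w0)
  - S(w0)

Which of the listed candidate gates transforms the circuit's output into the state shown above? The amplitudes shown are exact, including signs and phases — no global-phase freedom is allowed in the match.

The unique candidate consistent with the amplitudes is H(w0).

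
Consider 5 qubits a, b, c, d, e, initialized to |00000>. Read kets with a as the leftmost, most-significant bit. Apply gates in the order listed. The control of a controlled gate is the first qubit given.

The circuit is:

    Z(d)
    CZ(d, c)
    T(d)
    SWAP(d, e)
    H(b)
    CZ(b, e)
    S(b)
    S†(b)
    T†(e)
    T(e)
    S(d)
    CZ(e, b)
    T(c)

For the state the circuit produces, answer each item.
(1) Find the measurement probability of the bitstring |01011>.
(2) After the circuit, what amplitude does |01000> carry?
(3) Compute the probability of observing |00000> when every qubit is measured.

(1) A full measurement returns |01011> with probability 0. Key observation: the block from step 7 through step 8 cancels to the identity and can be dropped.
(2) |01000> carries amplitude sqrt(2)/2 in the final state.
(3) Outcome |00000> occurs with probability 1/2.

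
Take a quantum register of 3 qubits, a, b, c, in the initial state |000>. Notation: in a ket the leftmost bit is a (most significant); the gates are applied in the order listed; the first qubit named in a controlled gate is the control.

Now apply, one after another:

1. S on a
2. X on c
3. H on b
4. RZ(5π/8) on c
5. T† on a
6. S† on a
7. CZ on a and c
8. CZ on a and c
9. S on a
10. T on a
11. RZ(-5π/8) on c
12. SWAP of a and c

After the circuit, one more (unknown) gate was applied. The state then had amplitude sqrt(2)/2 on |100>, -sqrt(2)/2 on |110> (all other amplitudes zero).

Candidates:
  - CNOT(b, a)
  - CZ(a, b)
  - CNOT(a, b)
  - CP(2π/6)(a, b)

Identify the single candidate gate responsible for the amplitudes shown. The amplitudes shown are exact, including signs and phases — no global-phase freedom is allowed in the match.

The unique candidate consistent with the amplitudes is CZ(a, b).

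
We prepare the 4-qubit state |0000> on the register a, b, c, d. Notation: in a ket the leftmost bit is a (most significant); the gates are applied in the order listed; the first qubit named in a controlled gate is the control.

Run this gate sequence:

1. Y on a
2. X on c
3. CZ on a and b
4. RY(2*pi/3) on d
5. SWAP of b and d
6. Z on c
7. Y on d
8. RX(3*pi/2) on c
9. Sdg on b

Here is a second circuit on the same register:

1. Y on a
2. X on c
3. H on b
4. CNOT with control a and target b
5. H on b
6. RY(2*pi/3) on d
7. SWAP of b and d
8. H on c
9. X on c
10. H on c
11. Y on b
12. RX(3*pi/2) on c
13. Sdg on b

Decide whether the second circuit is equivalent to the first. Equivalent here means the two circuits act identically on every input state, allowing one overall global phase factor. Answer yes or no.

No: there is an input state on which the two circuits produce genuinely different outputs (not merely differing by a phase).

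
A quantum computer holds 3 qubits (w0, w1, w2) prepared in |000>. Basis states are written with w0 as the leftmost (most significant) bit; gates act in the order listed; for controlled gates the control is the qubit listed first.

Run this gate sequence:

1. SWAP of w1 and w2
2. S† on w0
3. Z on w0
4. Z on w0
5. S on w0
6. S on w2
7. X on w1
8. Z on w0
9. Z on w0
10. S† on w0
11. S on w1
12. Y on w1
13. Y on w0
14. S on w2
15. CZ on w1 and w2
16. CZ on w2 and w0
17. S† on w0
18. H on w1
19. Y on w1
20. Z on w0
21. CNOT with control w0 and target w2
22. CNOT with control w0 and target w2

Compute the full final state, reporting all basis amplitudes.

After the circuit, the state carries amplitude sqrt(2)*I/2 on |100>, -sqrt(2)*I/2 on |110>, and 0 on every other basis state.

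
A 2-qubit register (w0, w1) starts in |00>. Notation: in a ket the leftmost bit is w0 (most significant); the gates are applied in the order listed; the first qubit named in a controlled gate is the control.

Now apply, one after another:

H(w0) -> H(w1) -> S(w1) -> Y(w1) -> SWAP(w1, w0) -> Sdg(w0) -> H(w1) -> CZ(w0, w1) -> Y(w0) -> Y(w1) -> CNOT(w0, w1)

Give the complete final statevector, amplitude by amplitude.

The final amplitudes are 0 on |00>, sqrt(2)/2 on |01>, -sqrt(2)/2 on |10>, 0 on |11>.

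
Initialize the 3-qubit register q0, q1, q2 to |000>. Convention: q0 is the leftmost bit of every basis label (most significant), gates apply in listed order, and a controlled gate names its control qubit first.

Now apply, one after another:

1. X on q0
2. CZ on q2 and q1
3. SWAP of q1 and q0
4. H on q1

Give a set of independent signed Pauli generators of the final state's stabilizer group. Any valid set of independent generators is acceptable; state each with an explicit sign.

The stabilizer group can be generated by -IXI, +ZII, +IIZ, among other valid generating sets.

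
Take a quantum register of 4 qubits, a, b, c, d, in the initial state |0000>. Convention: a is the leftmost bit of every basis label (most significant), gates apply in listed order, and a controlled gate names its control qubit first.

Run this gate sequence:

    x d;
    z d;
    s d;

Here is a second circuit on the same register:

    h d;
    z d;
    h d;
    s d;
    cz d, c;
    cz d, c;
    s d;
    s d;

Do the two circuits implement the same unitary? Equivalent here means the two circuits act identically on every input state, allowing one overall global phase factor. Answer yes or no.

Yes: on every input state the two circuits agree up to one overall phase factor.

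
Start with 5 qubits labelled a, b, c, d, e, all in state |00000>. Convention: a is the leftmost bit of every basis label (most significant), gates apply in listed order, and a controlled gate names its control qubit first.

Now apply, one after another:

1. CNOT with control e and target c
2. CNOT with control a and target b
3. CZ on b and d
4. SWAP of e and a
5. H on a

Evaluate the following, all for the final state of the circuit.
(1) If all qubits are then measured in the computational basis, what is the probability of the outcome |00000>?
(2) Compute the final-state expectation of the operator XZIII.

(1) Outcome |00000> occurs with probability 1/2.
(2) In the final state, XZIII has expectation 1.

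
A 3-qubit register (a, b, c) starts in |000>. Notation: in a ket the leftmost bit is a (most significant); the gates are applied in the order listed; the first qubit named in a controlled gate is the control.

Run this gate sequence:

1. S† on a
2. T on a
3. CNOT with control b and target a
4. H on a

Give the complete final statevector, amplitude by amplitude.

After the circuit, the state carries amplitude sqrt(2)/2 on |000>, sqrt(2)/2 on |100>, and 0 on every other basis state.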